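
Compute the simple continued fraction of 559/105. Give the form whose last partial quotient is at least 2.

[5; 3, 11, 3]

559 = 5×105 + 34
105 = 3×34 + 3
34 = 11×3 + 1
3 = 3×1 + 0  (stop)
So 559/105 = [5; 3, 11, 3].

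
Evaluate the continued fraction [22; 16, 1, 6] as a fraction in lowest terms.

Fold from the inside: start with 6/1.
  1 + 1/6 = 7/6
  16 + 6/7 = 118/7
  22 + 7/118 = 2603/118

2603/118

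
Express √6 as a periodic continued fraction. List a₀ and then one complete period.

[2; 2, 4]

a₀ = ⌊√6⌋ = 2.
With m₀=0, d₀=1 and mₖ₊₁ = dₖaₖ − mₖ, dₖ₊₁ = (n − mₖ₊₁²)/dₖ, aₖ₊₁ = ⌊(a₀+mₖ₊₁)/dₖ₊₁⌋:
  k=1: m=2, d=2, a=2
  k=2: m=2, d=1, a=4
d=1 and a=2a₀=4 at k=2, so the next step gives (m, d) = (2, 2) again — its k=1 value — and the period has length 2.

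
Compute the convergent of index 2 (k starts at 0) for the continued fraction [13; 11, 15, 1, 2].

Using pₖ = aₖpₖ₋₁ + pₖ₋₂, qₖ = aₖqₖ₋₁ + qₖ₋₂ (with p₋₁=1, p₋₂=0, q₋₁=0, q₋₂=1):
  k=0: a=13, p=13, q=1
  k=1: a=11, p=144, q=11
  k=2: a=15, p=2173, q=166

2173/166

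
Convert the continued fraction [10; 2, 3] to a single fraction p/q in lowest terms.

73/7

Fold from the inside: start with 3/1.
  2 + 1/3 = 7/3
  10 + 3/7 = 73/7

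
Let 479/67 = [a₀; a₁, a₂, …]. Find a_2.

479 = 7·67 + 10   →  a_0 = 7
67 = 6·10 + 7   →  a_1 = 6
10 = 1·7 + 3   →  a_2 = 1

1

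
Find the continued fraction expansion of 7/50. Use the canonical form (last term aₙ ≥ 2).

7 = 0×50 + 7
50 = 7×7 + 1
7 = 7×1 + 0  (stop)
So 7/50 = [0; 7, 7].

[0; 7, 7]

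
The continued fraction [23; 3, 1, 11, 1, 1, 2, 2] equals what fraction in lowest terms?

Using pₖ = aₖpₖ₋₁ + pₖ₋₂ and qₖ = aₖqₖ₋₁ + qₖ₋₂:
  k=0: a=23, p=23, q=1
  k=1: a=3, p=70, q=3
  k=2: a=1, p=93, q=4
  k=3: a=11, p=1093, q=47
  k=4: a=1, p=1186, q=51
  k=5: a=1, p=2279, q=98
  k=6: a=2, p=5744, q=247
  k=7: a=2, p=13767, q=592

13767/592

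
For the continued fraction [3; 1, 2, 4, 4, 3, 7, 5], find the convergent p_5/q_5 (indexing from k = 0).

657/178

Using pₖ = aₖpₖ₋₁ + pₖ₋₂, qₖ = aₖqₖ₋₁ + qₖ₋₂ (with p₋₁=1, p₋₂=0, q₋₁=0, q₋₂=1):
  k=0: a=3, p=3, q=1
  k=1: a=1, p=4, q=1
  k=2: a=2, p=11, q=3
  k=3: a=4, p=48, q=13
  k=4: a=4, p=203, q=55
  k=5: a=3, p=657, q=178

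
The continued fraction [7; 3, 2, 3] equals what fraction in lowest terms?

175/24

Using pₖ = aₖpₖ₋₁ + pₖ₋₂ and qₖ = aₖqₖ₋₁ + qₖ₋₂:
  k=0: a=7, p=7, q=1
  k=1: a=3, p=22, q=3
  k=2: a=2, p=51, q=7
  k=3: a=3, p=175, q=24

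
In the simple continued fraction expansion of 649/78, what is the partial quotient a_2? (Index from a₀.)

649 = 8·78 + 25   →  a_0 = 8
78 = 3·25 + 3   →  a_1 = 3
25 = 8·3 + 1   →  a_2 = 8

8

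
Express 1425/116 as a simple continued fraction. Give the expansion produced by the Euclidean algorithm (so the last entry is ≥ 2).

1425 = 12*116 + 33
116 = 3*33 + 17
33 = 1*17 + 16
17 = 1*16 + 1
16 = 16*1 + 0  (stop)
So 1425/116 = [12; 3, 1, 1, 16].

[12; 3, 1, 1, 16]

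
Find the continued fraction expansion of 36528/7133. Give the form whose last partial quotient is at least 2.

36528 = 5×7133 + 863
7133 = 8×863 + 229
863 = 3×229 + 176
229 = 1×176 + 53
176 = 3×53 + 17
53 = 3×17 + 2
17 = 8×2 + 1
2 = 2×1 + 0  (stop)
So 36528/7133 = [5; 8, 3, 1, 3, 3, 8, 2].

[5; 8, 3, 1, 3, 3, 8, 2]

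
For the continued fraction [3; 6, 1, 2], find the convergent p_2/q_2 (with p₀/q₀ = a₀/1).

22/7

Using pₖ = aₖpₖ₋₁ + pₖ₋₂, qₖ = aₖqₖ₋₁ + qₖ₋₂ (with p₋₁=1, p₋₂=0, q₋₁=0, q₋₂=1):
  k=0: a=3, p=3, q=1
  k=1: a=6, p=19, q=6
  k=2: a=1, p=22, q=7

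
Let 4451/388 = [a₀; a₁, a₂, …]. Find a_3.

4451 = 11·388 + 183   →  a_0 = 11
388 = 2·183 + 22   →  a_1 = 2
183 = 8·22 + 7   →  a_2 = 8
22 = 3·7 + 1   →  a_3 = 3

3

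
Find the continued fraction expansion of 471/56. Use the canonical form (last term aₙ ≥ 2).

471 = 8×56 + 23
56 = 2×23 + 10
23 = 2×10 + 3
10 = 3×3 + 1
3 = 3×1 + 0  (stop)
So 471/56 = [8; 2, 2, 3, 3].

[8; 2, 2, 3, 3]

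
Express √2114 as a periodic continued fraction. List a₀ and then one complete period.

[45; 1, 44, 1, 90]

a₀ = ⌊√2114⌋ = 45.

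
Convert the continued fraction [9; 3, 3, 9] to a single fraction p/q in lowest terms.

Using pₖ = aₖpₖ₋₁ + pₖ₋₂ and qₖ = aₖqₖ₋₁ + qₖ₋₂:
  k=0: a=9, p=9, q=1
  k=1: a=3, p=28, q=3
  k=2: a=3, p=93, q=10
  k=3: a=9, p=865, q=93

865/93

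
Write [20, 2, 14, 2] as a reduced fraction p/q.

1229/60

Fold from the inside: start with 2/1.
  14 + 1/2 = 29/2
  2 + 2/29 = 60/29
  20 + 29/60 = 1229/60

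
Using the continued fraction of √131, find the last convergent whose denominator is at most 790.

√131 = [11; 2, 4, 11, 4, 2, 22, …] (period length 6).
Convergents:
  p_0/q_0 = 11/1
  p_1/q_1 = 23/2
  p_2/q_2 = 103/9
  p_3/q_3 = 1156/101
  p_4/q_4 = 4727/413
  p_5/q_5 = 10610/927
q_4 = 413 ≤ 790 < 927 = q_5, so the answer is 4727/413.

4727/413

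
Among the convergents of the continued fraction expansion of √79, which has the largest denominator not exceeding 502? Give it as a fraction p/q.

1431/161

√79 = [8; 1, 7, 1, 16, …] (period length 4).
Convergents:
  p_0/q_0 = 8/1
  p_1/q_1 = 9/1
  p_2/q_2 = 71/8
  p_3/q_3 = 80/9
  p_4/q_4 = 1351/152
  p_5/q_5 = 1431/161
  p_6/q_6 = 11368/1279
q_5 = 161 ≤ 502 < 1279 = q_6, so the answer is 1431/161.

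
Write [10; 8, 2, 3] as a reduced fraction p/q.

597/59

Fold from the inside: start with 3/1.
  2 + 1/3 = 7/3
  8 + 3/7 = 59/7
  10 + 7/59 = 597/59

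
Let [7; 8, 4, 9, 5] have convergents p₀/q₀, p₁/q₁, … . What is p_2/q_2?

Using pₖ = aₖpₖ₋₁ + pₖ₋₂, qₖ = aₖqₖ₋₁ + qₖ₋₂ (with p₋₁=1, p₋₂=0, q₋₁=0, q₋₂=1):
  k=0: a=7, p=7, q=1
  k=1: a=8, p=57, q=8
  k=2: a=4, p=235, q=33

235/33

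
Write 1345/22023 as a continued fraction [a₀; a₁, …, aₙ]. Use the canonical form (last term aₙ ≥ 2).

1345 = 0·22023 + 1345
22023 = 16·1345 + 503
1345 = 2·503 + 339
503 = 1·339 + 164
339 = 2·164 + 11
164 = 14·11 + 10
11 = 1·10 + 1
10 = 10·1 + 0  (stop)
So 1345/22023 = [0; 16, 2, 1, 2, 14, 1, 10].

[0; 16, 2, 1, 2, 14, 1, 10]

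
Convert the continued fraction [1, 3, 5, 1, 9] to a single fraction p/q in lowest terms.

246/187

Fold from the inside: start with 9/1.
  1 + 1/9 = 10/9
  5 + 9/10 = 59/10
  3 + 10/59 = 187/59
  1 + 59/187 = 246/187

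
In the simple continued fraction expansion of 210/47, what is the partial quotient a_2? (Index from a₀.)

7

210 = 4·47 + 22   →  a_0 = 4
47 = 2·22 + 3   →  a_1 = 2
22 = 7·3 + 1   →  a_2 = 7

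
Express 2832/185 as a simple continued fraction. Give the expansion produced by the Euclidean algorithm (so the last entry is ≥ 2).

[15; 3, 4, 14]

2832 = 15×185 + 57
185 = 3×57 + 14
57 = 4×14 + 1
14 = 14×1 + 0  (stop)
So 2832/185 = [15; 3, 4, 14].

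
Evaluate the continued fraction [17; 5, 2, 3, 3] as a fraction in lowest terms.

Fold from the inside: start with 3/1.
  3 + 1/3 = 10/3
  2 + 3/10 = 23/10
  5 + 10/23 = 125/23
  17 + 23/125 = 2148/125

2148/125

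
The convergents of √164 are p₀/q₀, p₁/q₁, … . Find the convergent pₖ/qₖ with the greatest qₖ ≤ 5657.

52877/4129

√164 = [12; 1, 4, 6, 4, 1, 24, …] (period length 6).
Convergents:
  p_0/q_0 = 12/1
  p_1/q_1 = 13/1
  p_2/q_2 = 64/5
  p_3/q_3 = 397/31
  p_4/q_4 = 1652/129
  p_5/q_5 = 2049/160
  p_6/q_6 = 50828/3969
  p_7/q_7 = 52877/4129
  p_8/q_8 = 262336/20485
q_7 = 4129 ≤ 5657 < 20485 = q_8, so the answer is 52877/4129.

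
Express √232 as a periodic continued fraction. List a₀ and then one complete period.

a₀ = ⌊√232⌋ = 15.

[15; 4, 3, 7, 3, 4, 30]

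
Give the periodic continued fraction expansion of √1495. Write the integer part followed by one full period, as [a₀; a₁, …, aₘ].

[38; 1, 1, 1, 76]

a₀ = ⌊√1495⌋ = 38.
With m₀=0, d₀=1 and mₖ₊₁ = dₖaₖ − mₖ, dₖ₊₁ = (n − mₖ₊₁²)/dₖ, aₖ₊₁ = ⌊(a₀+mₖ₊₁)/dₖ₊₁⌋:
  k=1: m=38, d=51, a=1
  k=2: m=13, d=26, a=1
  k=3: m=13, d=51, a=1
  k=4: m=38, d=1, a=76
d=1 and a=2a₀=76 at k=4, so the next step gives (m, d) = (38, 51) again — its k=1 value — and the period has length 4.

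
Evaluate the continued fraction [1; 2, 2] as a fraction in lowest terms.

7/5

Fold from the inside: start with 2/1.
  2 + 1/2 = 5/2
  1 + 2/5 = 7/5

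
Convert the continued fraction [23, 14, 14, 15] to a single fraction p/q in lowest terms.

68498/2969

Using pₖ = aₖpₖ₋₁ + pₖ₋₂ and qₖ = aₖqₖ₋₁ + qₖ₋₂:
  k=0: a=23, p=23, q=1
  k=1: a=14, p=323, q=14
  k=2: a=14, p=4545, q=197
  k=3: a=15, p=68498, q=2969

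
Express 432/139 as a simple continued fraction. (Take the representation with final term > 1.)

432 = 3·139 + 15
139 = 9·15 + 4
15 = 3·4 + 3
4 = 1·3 + 1
3 = 3·1 + 0  (stop)
So 432/139 = [3; 9, 3, 1, 3].

[3; 9, 3, 1, 3]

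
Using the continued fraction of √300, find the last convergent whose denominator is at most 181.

1351/78

√300 = [17; 3, 8, 3, 34, …] (period length 4).
Convergents:
  p_0/q_0 = 17/1
  p_1/q_1 = 52/3
  p_2/q_2 = 433/25
  p_3/q_3 = 1351/78
  p_4/q_4 = 46367/2677
q_3 = 78 ≤ 181 < 2677 = q_4, so the answer is 1351/78.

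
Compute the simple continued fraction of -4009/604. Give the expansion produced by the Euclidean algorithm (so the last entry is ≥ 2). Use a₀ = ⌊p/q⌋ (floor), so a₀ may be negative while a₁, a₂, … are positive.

-4009 = -7·604 + 219
604 = 2·219 + 166
219 = 1·166 + 53
166 = 3·53 + 7
53 = 7·7 + 4
7 = 1·4 + 3
4 = 1·3 + 1
3 = 3·1 + 0  (stop)
So -4009/604 = [-7; 2, 1, 3, 7, 1, 1, 3].

[-7; 2, 1, 3, 7, 1, 1, 3]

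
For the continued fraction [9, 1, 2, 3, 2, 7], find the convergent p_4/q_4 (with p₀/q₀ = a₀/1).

223/23

Using pₖ = aₖpₖ₋₁ + pₖ₋₂, qₖ = aₖqₖ₋₁ + qₖ₋₂ (with p₋₁=1, p₋₂=0, q₋₁=0, q₋₂=1):
  k=0: a=9, p=9, q=1
  k=1: a=1, p=10, q=1
  k=2: a=2, p=29, q=3
  k=3: a=3, p=97, q=10
  k=4: a=2, p=223, q=23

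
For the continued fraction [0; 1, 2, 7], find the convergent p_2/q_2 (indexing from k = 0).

2/3

Using pₖ = aₖpₖ₋₁ + pₖ₋₂, qₖ = aₖqₖ₋₁ + qₖ₋₂ (with p₋₁=1, p₋₂=0, q₋₁=0, q₋₂=1):
  k=0: a=0, p=0, q=1
  k=1: a=1, p=1, q=1
  k=2: a=2, p=2, q=3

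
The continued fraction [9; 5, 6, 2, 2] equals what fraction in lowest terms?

1517/165

Using pₖ = aₖpₖ₋₁ + pₖ₋₂ and qₖ = aₖqₖ₋₁ + qₖ₋₂:
  k=0: a=9, p=9, q=1
  k=1: a=5, p=46, q=5
  k=2: a=6, p=285, q=31
  k=3: a=2, p=616, q=67
  k=4: a=2, p=1517, q=165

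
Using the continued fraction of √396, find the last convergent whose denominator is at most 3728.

71261/3581

√396 = [19; 1, 8, 1, 38, …] (period length 4).
Convergents:
  p_0/q_0 = 19/1
  p_1/q_1 = 20/1
  p_2/q_2 = 179/9
  p_3/q_3 = 199/10
  p_4/q_4 = 7741/389
  p_5/q_5 = 7940/399
  p_6/q_6 = 71261/3581
  p_7/q_7 = 79201/3980
q_6 = 3581 ≤ 3728 < 3980 = q_7, so the answer is 71261/3581.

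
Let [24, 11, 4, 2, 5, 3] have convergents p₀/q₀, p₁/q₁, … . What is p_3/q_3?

2433/101

Using pₖ = aₖpₖ₋₁ + pₖ₋₂, qₖ = aₖqₖ₋₁ + qₖ₋₂ (with p₋₁=1, p₋₂=0, q₋₁=0, q₋₂=1):
  k=0: a=24, p=24, q=1
  k=1: a=11, p=265, q=11
  k=2: a=4, p=1084, q=45
  k=3: a=2, p=2433, q=101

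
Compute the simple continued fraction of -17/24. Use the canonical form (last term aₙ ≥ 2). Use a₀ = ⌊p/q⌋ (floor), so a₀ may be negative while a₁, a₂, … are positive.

-17 = -1*24 + 7
24 = 3*7 + 3
7 = 2*3 + 1
3 = 3*1 + 0  (stop)
So -17/24 = [-1; 3, 2, 3].

[-1; 3, 2, 3]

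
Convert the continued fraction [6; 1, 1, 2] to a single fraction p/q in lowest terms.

33/5

Using pₖ = aₖpₖ₋₁ + pₖ₋₂ and qₖ = aₖqₖ₋₁ + qₖ₋₂:
  k=0: a=6, p=6, q=1
  k=1: a=1, p=7, q=1
  k=2: a=1, p=13, q=2
  k=3: a=2, p=33, q=5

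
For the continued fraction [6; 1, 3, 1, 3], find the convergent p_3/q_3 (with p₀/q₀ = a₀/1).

Using pₖ = aₖpₖ₋₁ + pₖ₋₂, qₖ = aₖqₖ₋₁ + qₖ₋₂ (with p₋₁=1, p₋₂=0, q₋₁=0, q₋₂=1):
  k=0: a=6, p=6, q=1
  k=1: a=1, p=7, q=1
  k=2: a=3, p=27, q=4
  k=3: a=1, p=34, q=5

34/5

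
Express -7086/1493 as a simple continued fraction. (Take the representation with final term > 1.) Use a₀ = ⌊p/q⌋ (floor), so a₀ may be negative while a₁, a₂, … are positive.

[-5; 3, 1, 15, 2, 11]

-7086 = -5*1493 + 379
1493 = 3*379 + 356
379 = 1*356 + 23
356 = 15*23 + 11
23 = 2*11 + 1
11 = 11*1 + 0  (stop)
So -7086/1493 = [-5; 3, 1, 15, 2, 11].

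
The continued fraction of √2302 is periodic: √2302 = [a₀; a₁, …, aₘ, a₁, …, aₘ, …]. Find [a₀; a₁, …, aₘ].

a₀ = ⌊√2302⌋ = 47.
With m₀=0, d₀=1 and mₖ₊₁ = dₖaₖ − mₖ, dₖ₊₁ = (n − mₖ₊₁²)/dₖ, aₖ₊₁ = ⌊(a₀+mₖ₊₁)/dₖ₊₁⌋:
  k=1: m=47, d=93, a=1
  k=2: m=46, d=2, a=46
  k=3: m=46, d=93, a=1
  k=4: m=47, d=1, a=94
d=1 and a=2a₀=94 at k=4, so the next step gives (m, d) = (47, 93) again — its k=1 value — and the period has length 4.

[47; 1, 46, 1, 94]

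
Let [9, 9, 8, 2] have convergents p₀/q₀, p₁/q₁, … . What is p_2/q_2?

665/73

Using pₖ = aₖpₖ₋₁ + pₖ₋₂, qₖ = aₖqₖ₋₁ + qₖ₋₂ (with p₋₁=1, p₋₂=0, q₋₁=0, q₋₂=1):
  k=0: a=9, p=9, q=1
  k=1: a=9, p=82, q=9
  k=2: a=8, p=665, q=73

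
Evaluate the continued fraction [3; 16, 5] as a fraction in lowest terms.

Using pₖ = aₖpₖ₋₁ + pₖ₋₂ and qₖ = aₖqₖ₋₁ + qₖ₋₂:
  k=0: a=3, p=3, q=1
  k=1: a=16, p=49, q=16
  k=2: a=5, p=248, q=81

248/81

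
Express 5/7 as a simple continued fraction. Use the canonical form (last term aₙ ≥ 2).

[0; 1, 2, 2]

5 = 0·7 + 5
7 = 1·5 + 2
5 = 2·2 + 1
2 = 2·1 + 0  (stop)
So 5/7 = [0; 1, 2, 2].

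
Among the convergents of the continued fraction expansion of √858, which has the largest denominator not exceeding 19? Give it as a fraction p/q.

√858 = [29; 3, 2, 3, 58, …] (period length 4).
Convergents:
  p_0/q_0 = 29/1
  p_1/q_1 = 88/3
  p_2/q_2 = 205/7
  p_3/q_3 = 703/24
q_2 = 7 ≤ 19 < 24 = q_3, so the answer is 205/7.

205/7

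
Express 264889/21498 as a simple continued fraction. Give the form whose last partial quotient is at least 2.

264889 = 12×21498 + 6913
21498 = 3×6913 + 759
6913 = 9×759 + 82
759 = 9×82 + 21
82 = 3×21 + 19
21 = 1×19 + 2
19 = 9×2 + 1
2 = 2×1 + 0  (stop)
So 264889/21498 = [12; 3, 9, 9, 3, 1, 9, 2].

[12; 3, 9, 9, 3, 1, 9, 2]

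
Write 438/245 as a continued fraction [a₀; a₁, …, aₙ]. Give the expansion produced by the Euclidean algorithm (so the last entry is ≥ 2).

438 = 1×245 + 193
245 = 1×193 + 52
193 = 3×52 + 37
52 = 1×37 + 15
37 = 2×15 + 7
15 = 2×7 + 1
7 = 7×1 + 0  (stop)
So 438/245 = [1; 1, 3, 1, 2, 2, 7].

[1; 1, 3, 1, 2, 2, 7]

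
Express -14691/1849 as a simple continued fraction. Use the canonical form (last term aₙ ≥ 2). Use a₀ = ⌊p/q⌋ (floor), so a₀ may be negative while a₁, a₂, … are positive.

[-8; 18, 3, 3, 1, 7]

-14691 = -8*1849 + 101
1849 = 18*101 + 31
101 = 3*31 + 8
31 = 3*8 + 7
8 = 1*7 + 1
7 = 7*1 + 0  (stop)
So -14691/1849 = [-8; 18, 3, 3, 1, 7].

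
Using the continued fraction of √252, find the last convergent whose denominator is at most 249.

3921/247

√252 = [15; 1, 6, 1, 30, …] (period length 4).
Convergents:
  p_0/q_0 = 15/1
  p_1/q_1 = 16/1
  p_2/q_2 = 111/7
  p_3/q_3 = 127/8
  p_4/q_4 = 3921/247
  p_5/q_5 = 4048/255
q_4 = 247 ≤ 249 < 255 = q_5, so the answer is 3921/247.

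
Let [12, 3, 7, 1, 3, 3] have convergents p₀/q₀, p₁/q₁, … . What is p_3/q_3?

Using pₖ = aₖpₖ₋₁ + pₖ₋₂, qₖ = aₖqₖ₋₁ + qₖ₋₂ (with p₋₁=1, p₋₂=0, q₋₁=0, q₋₂=1):
  k=0: a=12, p=12, q=1
  k=1: a=3, p=37, q=3
  k=2: a=7, p=271, q=22
  k=3: a=1, p=308, q=25

308/25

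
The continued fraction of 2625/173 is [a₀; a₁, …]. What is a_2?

1

2625 = 15·173 + 30   →  a_0 = 15
173 = 5·30 + 23   →  a_1 = 5
30 = 1·23 + 7   →  a_2 = 1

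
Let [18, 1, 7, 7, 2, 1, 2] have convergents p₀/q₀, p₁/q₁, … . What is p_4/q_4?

2303/122

Using pₖ = aₖpₖ₋₁ + pₖ₋₂, qₖ = aₖqₖ₋₁ + qₖ₋₂ (with p₋₁=1, p₋₂=0, q₋₁=0, q₋₂=1):
  k=0: a=18, p=18, q=1
  k=1: a=1, p=19, q=1
  k=2: a=7, p=151, q=8
  k=3: a=7, p=1076, q=57
  k=4: a=2, p=2303, q=122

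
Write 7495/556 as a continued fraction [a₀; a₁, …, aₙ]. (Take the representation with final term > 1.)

[13; 2, 12, 7, 3]

7495 = 13×556 + 267
556 = 2×267 + 22
267 = 12×22 + 3
22 = 7×3 + 1
3 = 3×1 + 0  (stop)
So 7495/556 = [13; 2, 12, 7, 3].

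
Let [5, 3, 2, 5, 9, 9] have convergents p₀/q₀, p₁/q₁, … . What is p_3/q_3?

Using pₖ = aₖpₖ₋₁ + pₖ₋₂, qₖ = aₖqₖ₋₁ + qₖ₋₂ (with p₋₁=1, p₋₂=0, q₋₁=0, q₋₂=1):
  k=0: a=5, p=5, q=1
  k=1: a=3, p=16, q=3
  k=2: a=2, p=37, q=7
  k=3: a=5, p=201, q=38

201/38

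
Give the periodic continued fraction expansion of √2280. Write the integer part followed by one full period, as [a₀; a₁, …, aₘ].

[47; 1, 2, 1, 94]

a₀ = ⌊√2280⌋ = 47.
With m₀=0, d₀=1 and mₖ₊₁ = dₖaₖ − mₖ, dₖ₊₁ = (n − mₖ₊₁²)/dₖ, aₖ₊₁ = ⌊(a₀+mₖ₊₁)/dₖ₊₁⌋:
  k=1: m=47, d=71, a=1
  k=2: m=24, d=24, a=2
  k=3: m=24, d=71, a=1
  k=4: m=47, d=1, a=94
d=1 and a=2a₀=94 at k=4, so the next step gives (m, d) = (47, 71) again — its k=1 value — and the period has length 4.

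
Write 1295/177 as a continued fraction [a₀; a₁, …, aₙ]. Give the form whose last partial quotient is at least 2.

1295 = 7*177 + 56
177 = 3*56 + 9
56 = 6*9 + 2
9 = 4*2 + 1
2 = 2*1 + 0  (stop)
So 1295/177 = [7; 3, 6, 4, 2].

[7; 3, 6, 4, 2]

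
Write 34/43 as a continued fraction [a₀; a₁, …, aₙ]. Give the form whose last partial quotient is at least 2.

34 = 0·43 + 34
43 = 1·34 + 9
34 = 3·9 + 7
9 = 1·7 + 2
7 = 3·2 + 1
2 = 2·1 + 0  (stop)
So 34/43 = [0; 1, 3, 1, 3, 2].

[0; 1, 3, 1, 3, 2]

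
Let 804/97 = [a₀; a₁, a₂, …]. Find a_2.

804 = 8·97 + 28   →  a_0 = 8
97 = 3·28 + 13   →  a_1 = 3
28 = 2·13 + 2   →  a_2 = 2

2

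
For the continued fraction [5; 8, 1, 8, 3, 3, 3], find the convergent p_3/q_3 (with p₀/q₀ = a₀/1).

Using pₖ = aₖpₖ₋₁ + pₖ₋₂, qₖ = aₖqₖ₋₁ + qₖ₋₂ (with p₋₁=1, p₋₂=0, q₋₁=0, q₋₂=1):
  k=0: a=5, p=5, q=1
  k=1: a=8, p=41, q=8
  k=2: a=1, p=46, q=9
  k=3: a=8, p=409, q=80

409/80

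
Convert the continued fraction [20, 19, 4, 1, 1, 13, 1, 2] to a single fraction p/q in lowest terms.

Fold from the inside: start with 2/1.
  1 + 1/2 = 3/2
  13 + 2/3 = 41/3
  1 + 3/41 = 44/41
  1 + 41/44 = 85/44
  4 + 44/85 = 384/85
  19 + 85/384 = 7381/384
  20 + 384/7381 = 148004/7381

148004/7381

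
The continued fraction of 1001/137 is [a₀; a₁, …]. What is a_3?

1001 = 7·137 + 42   →  a_0 = 7
137 = 3·42 + 11   →  a_1 = 3
42 = 3·11 + 9   →  a_2 = 3
11 = 1·9 + 2   →  a_3 = 1

1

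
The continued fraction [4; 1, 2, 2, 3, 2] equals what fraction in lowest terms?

259/55

Fold from the inside: start with 2/1.
  3 + 1/2 = 7/2
  2 + 2/7 = 16/7
  2 + 7/16 = 39/16
  1 + 16/39 = 55/39
  4 + 39/55 = 259/55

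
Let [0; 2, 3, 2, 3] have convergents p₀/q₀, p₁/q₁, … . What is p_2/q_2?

Using pₖ = aₖpₖ₋₁ + pₖ₋₂, qₖ = aₖqₖ₋₁ + qₖ₋₂ (with p₋₁=1, p₋₂=0, q₋₁=0, q₋₂=1):
  k=0: a=0, p=0, q=1
  k=1: a=2, p=1, q=2
  k=2: a=3, p=3, q=7

3/7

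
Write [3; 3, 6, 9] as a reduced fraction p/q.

577/174

Fold from the inside: start with 9/1.
  6 + 1/9 = 55/9
  3 + 9/55 = 174/55
  3 + 55/174 = 577/174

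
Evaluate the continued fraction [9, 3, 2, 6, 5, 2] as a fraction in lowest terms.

Using pₖ = aₖpₖ₋₁ + pₖ₋₂ and qₖ = aₖqₖ₋₁ + qₖ₋₂:
  k=0: a=9, p=9, q=1
  k=1: a=3, p=28, q=3
  k=2: a=2, p=65, q=7
  k=3: a=6, p=418, q=45
  k=4: a=5, p=2155, q=232
  k=5: a=2, p=4728, q=509

4728/509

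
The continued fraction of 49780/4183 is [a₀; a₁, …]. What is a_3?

18

49780 = 11·4183 + 3767   →  a_0 = 11
4183 = 1·3767 + 416   →  a_1 = 1
3767 = 9·416 + 23   →  a_2 = 9
416 = 18·23 + 2   →  a_3 = 18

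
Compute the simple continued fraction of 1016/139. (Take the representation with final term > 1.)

1016 = 7*139 + 43
139 = 3*43 + 10
43 = 4*10 + 3
10 = 3*3 + 1
3 = 3*1 + 0  (stop)
So 1016/139 = [7; 3, 4, 3, 3].

[7; 3, 4, 3, 3]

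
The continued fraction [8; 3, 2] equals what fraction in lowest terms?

58/7

Fold from the inside: start with 2/1.
  3 + 1/2 = 7/2
  8 + 2/7 = 58/7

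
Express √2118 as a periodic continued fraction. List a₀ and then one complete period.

a₀ = ⌊√2118⌋ = 46.

[46; 46, 92]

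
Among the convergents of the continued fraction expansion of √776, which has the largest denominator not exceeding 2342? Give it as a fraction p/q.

65157/2339

√776 = [27; 1, 5, 1, 54, …] (period length 4).
Convergents:
  p_0/q_0 = 27/1
  p_1/q_1 = 28/1
  p_2/q_2 = 167/6
  p_3/q_3 = 195/7
  p_4/q_4 = 10697/384
  p_5/q_5 = 10892/391
  p_6/q_6 = 65157/2339
  p_7/q_7 = 76049/2730
q_6 = 2339 ≤ 2342 < 2730 = q_7, so the answer is 65157/2339.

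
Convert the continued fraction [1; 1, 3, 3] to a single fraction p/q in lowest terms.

23/13

Using pₖ = aₖpₖ₋₁ + pₖ₋₂ and qₖ = aₖqₖ₋₁ + qₖ₋₂:
  k=0: a=1, p=1, q=1
  k=1: a=1, p=2, q=1
  k=2: a=3, p=7, q=4
  k=3: a=3, p=23, q=13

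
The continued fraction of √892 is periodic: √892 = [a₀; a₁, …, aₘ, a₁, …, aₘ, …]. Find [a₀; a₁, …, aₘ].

[29; 1, 6, 2, 14, 2, 6, 1, 58]

a₀ = ⌊√892⌋ = 29.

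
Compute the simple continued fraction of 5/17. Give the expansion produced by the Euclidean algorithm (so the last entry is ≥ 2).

5 = 0×17 + 5
17 = 3×5 + 2
5 = 2×2 + 1
2 = 2×1 + 0  (stop)
So 5/17 = [0; 3, 2, 2].

[0; 3, 2, 2]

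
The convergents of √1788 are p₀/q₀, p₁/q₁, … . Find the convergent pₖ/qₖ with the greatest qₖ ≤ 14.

296/7

√1788 = [42; 3, 1, 1, 20, 1, 1, 3, 84, …] (period length 8).
Convergents:
  p_0/q_0 = 42/1
  p_1/q_1 = 127/3
  p_2/q_2 = 169/4
  p_3/q_3 = 296/7
  p_4/q_4 = 6089/144
q_3 = 7 ≤ 14 < 144 = q_4, so the answer is 296/7.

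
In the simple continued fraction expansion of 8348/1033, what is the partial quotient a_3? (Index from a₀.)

2

8348 = 8·1033 + 84   →  a_0 = 8
1033 = 12·84 + 25   →  a_1 = 12
84 = 3·25 + 9   →  a_2 = 3
25 = 2·9 + 7   →  a_3 = 2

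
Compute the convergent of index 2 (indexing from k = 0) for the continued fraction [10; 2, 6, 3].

Using pₖ = aₖpₖ₋₁ + pₖ₋₂, qₖ = aₖqₖ₋₁ + qₖ₋₂ (with p₋₁=1, p₋₂=0, q₋₁=0, q₋₂=1):
  k=0: a=10, p=10, q=1
  k=1: a=2, p=21, q=2
  k=2: a=6, p=136, q=13

136/13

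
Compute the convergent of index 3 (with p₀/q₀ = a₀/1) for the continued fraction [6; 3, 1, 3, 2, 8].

94/15

Using pₖ = aₖpₖ₋₁ + pₖ₋₂, qₖ = aₖqₖ₋₁ + qₖ₋₂ (with p₋₁=1, p₋₂=0, q₋₁=0, q₋₂=1):
  k=0: a=6, p=6, q=1
  k=1: a=3, p=19, q=3
  k=2: a=1, p=25, q=4
  k=3: a=3, p=94, q=15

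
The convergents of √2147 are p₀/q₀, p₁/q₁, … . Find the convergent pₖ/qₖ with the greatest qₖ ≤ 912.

√2147 = [46; 2, 1, 45, 1, 2, 92, …] (period length 6).
Convergents:
  p_0/q_0 = 46/1
  p_1/q_1 = 93/2
  p_2/q_2 = 139/3
  p_3/q_3 = 6348/137
  p_4/q_4 = 6487/140
  p_5/q_5 = 19322/417
  p_6/q_6 = 1784111/38504
q_5 = 417 ≤ 912 < 38504 = q_6, so the answer is 19322/417.

19322/417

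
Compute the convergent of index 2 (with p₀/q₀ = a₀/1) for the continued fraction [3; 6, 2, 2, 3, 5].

41/13

Using pₖ = aₖpₖ₋₁ + pₖ₋₂, qₖ = aₖqₖ₋₁ + qₖ₋₂ (with p₋₁=1, p₋₂=0, q₋₁=0, q₋₂=1):
  k=0: a=3, p=3, q=1
  k=1: a=6, p=19, q=6
  k=2: a=2, p=41, q=13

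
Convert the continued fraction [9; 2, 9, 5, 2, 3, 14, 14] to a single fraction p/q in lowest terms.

Fold from the inside: start with 14/1.
  14 + 1/14 = 197/14
  3 + 14/197 = 605/197
  2 + 197/605 = 1407/605
  5 + 605/1407 = 7640/1407
  9 + 1407/7640 = 70167/7640
  2 + 7640/70167 = 147974/70167
  9 + 70167/147974 = 1401933/147974

1401933/147974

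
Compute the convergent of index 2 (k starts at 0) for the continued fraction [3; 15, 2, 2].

Using pₖ = aₖpₖ₋₁ + pₖ₋₂, qₖ = aₖqₖ₋₁ + qₖ₋₂ (with p₋₁=1, p₋₂=0, q₋₁=0, q₋₂=1):
  k=0: a=3, p=3, q=1
  k=1: a=15, p=46, q=15
  k=2: a=2, p=95, q=31

95/31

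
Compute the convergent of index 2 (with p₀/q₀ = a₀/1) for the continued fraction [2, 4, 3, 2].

29/13

Using pₖ = aₖpₖ₋₁ + pₖ₋₂, qₖ = aₖqₖ₋₁ + qₖ₋₂ (with p₋₁=1, p₋₂=0, q₋₁=0, q₋₂=1):
  k=0: a=2, p=2, q=1
  k=1: a=4, p=9, q=4
  k=2: a=3, p=29, q=13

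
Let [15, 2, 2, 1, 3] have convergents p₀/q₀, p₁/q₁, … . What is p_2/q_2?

77/5

Using pₖ = aₖpₖ₋₁ + pₖ₋₂, qₖ = aₖqₖ₋₁ + qₖ₋₂ (with p₋₁=1, p₋₂=0, q₋₁=0, q₋₂=1):
  k=0: a=15, p=15, q=1
  k=1: a=2, p=31, q=2
  k=2: a=2, p=77, q=5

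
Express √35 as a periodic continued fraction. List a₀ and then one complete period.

[5; 1, 10]

a₀ = ⌊√35⌋ = 5.
With m₀=0, d₀=1 and mₖ₊₁ = dₖaₖ − mₖ, dₖ₊₁ = (n − mₖ₊₁²)/dₖ, aₖ₊₁ = ⌊(a₀+mₖ₊₁)/dₖ₊₁⌋:
  k=1: m=5, d=10, a=1
  k=2: m=5, d=1, a=10
d=1 and a=2a₀=10 at k=2, so the next step gives (m, d) = (5, 10) again — its k=1 value — and the period has length 2.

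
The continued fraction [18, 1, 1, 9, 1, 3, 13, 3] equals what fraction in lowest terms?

Fold from the inside: start with 3/1.
  13 + 1/3 = 40/3
  3 + 3/40 = 123/40
  1 + 40/123 = 163/123
  9 + 123/163 = 1590/163
  1 + 163/1590 = 1753/1590
  1 + 1590/1753 = 3343/1753
  18 + 1753/3343 = 61927/3343

61927/3343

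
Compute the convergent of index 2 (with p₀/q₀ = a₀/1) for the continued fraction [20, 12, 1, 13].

Using pₖ = aₖpₖ₋₁ + pₖ₋₂, qₖ = aₖqₖ₋₁ + qₖ₋₂ (with p₋₁=1, p₋₂=0, q₋₁=0, q₋₂=1):
  k=0: a=20, p=20, q=1
  k=1: a=12, p=241, q=12
  k=2: a=1, p=261, q=13

261/13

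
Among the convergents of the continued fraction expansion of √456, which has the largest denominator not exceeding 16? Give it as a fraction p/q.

299/14

√456 = [21; 2, 1, 4, 1, 2, 42, …] (period length 6).
Convergents:
  p_0/q_0 = 21/1
  p_1/q_1 = 43/2
  p_2/q_2 = 64/3
  p_3/q_3 = 299/14
  p_4/q_4 = 363/17
q_3 = 14 ≤ 16 < 17 = q_4, so the answer is 299/14.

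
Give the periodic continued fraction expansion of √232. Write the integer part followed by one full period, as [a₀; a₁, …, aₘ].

a₀ = ⌊√232⌋ = 15.
With m₀=0, d₀=1 and mₖ₊₁ = dₖaₖ − mₖ, dₖ₊₁ = (n − mₖ₊₁²)/dₖ, aₖ₊₁ = ⌊(a₀+mₖ₊₁)/dₖ₊₁⌋:
  k=1: m=15, d=7, a=4
  k=2: m=13, d=9, a=3
  k=3: m=14, d=4, a=7
  k=4: m=14, d=9, a=3
  k=5: m=13, d=7, a=4
  k=6: m=15, d=1, a=30
d=1 and a=2a₀=30 at k=6, so the next step gives (m, d) = (15, 7) again — its k=1 value — and the period has length 6.

[15; 4, 3, 7, 3, 4, 30]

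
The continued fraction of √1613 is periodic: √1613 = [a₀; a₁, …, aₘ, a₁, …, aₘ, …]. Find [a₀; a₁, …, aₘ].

a₀ = ⌊√1613⌋ = 40.
With m₀=0, d₀=1 and mₖ₊₁ = dₖaₖ − mₖ, dₖ₊₁ = (n − mₖ₊₁²)/dₖ, aₖ₊₁ = ⌊(a₀+mₖ₊₁)/dₖ₊₁⌋:
  k=1: m=40, d=13, a=6
  k=2: m=38, d=13, a=6
  k=3: m=40, d=1, a=80
d=1 and a=2a₀=80 at k=3, so the next step gives (m, d) = (40, 13) again — its k=1 value — and the period has length 3.

[40; 6, 6, 80]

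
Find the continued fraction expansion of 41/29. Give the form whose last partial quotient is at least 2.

[1; 2, 2, 2, 2]

41 = 1·29 + 12
29 = 2·12 + 5
12 = 2·5 + 2
5 = 2·2 + 1
2 = 2·1 + 0  (stop)
So 41/29 = [1; 2, 2, 2, 2].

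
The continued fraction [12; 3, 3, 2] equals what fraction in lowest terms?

Fold from the inside: start with 2/1.
  3 + 1/2 = 7/2
  3 + 2/7 = 23/7
  12 + 7/23 = 283/23

283/23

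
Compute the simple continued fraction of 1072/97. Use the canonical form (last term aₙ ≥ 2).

1072 = 11*97 + 5
97 = 19*5 + 2
5 = 2*2 + 1
2 = 2*1 + 0  (stop)
So 1072/97 = [11; 19, 2, 2].

[11; 19, 2, 2]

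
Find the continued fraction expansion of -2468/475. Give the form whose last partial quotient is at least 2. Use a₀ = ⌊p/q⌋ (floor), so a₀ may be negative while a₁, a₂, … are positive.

-2468 = -6×475 + 382
475 = 1×382 + 93
382 = 4×93 + 10
93 = 9×10 + 3
10 = 3×3 + 1
3 = 3×1 + 0  (stop)
So -2468/475 = [-6; 1, 4, 9, 3, 3].

[-6; 1, 4, 9, 3, 3]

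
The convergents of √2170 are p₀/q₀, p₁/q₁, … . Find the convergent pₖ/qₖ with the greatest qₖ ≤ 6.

233/5

√2170 = [46; 1, 1, 2, 1, 1, 92, …] (period length 6).
Convergents:
  p_0/q_0 = 46/1
  p_1/q_1 = 47/1
  p_2/q_2 = 93/2
  p_3/q_3 = 233/5
  p_4/q_4 = 326/7
q_3 = 5 ≤ 6 < 7 = q_4, so the answer is 233/5.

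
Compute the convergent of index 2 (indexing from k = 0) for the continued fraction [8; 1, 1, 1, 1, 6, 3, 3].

17/2

Using pₖ = aₖpₖ₋₁ + pₖ₋₂, qₖ = aₖqₖ₋₁ + qₖ₋₂ (with p₋₁=1, p₋₂=0, q₋₁=0, q₋₂=1):
  k=0: a=8, p=8, q=1
  k=1: a=1, p=9, q=1
  k=2: a=1, p=17, q=2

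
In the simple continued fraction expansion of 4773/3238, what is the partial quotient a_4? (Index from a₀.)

4773 = 1·3238 + 1535   →  a_0 = 1
3238 = 2·1535 + 168   →  a_1 = 2
1535 = 9·168 + 23   →  a_2 = 9
168 = 7·23 + 7   →  a_3 = 7
23 = 3·7 + 2   →  a_4 = 3

3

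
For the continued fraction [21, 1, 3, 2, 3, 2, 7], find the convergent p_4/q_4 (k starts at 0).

675/31

Using pₖ = aₖpₖ₋₁ + pₖ₋₂, qₖ = aₖqₖ₋₁ + qₖ₋₂ (with p₋₁=1, p₋₂=0, q₋₁=0, q₋₂=1):
  k=0: a=21, p=21, q=1
  k=1: a=1, p=22, q=1
  k=2: a=3, p=87, q=4
  k=3: a=2, p=196, q=9
  k=4: a=3, p=675, q=31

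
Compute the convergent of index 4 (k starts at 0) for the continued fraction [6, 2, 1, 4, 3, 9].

286/45

Using pₖ = aₖpₖ₋₁ + pₖ₋₂, qₖ = aₖqₖ₋₁ + qₖ₋₂ (with p₋₁=1, p₋₂=0, q₋₁=0, q₋₂=1):
  k=0: a=6, p=6, q=1
  k=1: a=2, p=13, q=2
  k=2: a=1, p=19, q=3
  k=3: a=4, p=89, q=14
  k=4: a=3, p=286, q=45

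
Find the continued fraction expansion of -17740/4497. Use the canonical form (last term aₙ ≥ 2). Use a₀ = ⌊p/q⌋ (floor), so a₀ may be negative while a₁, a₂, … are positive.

-17740 = -4*4497 + 248
4497 = 18*248 + 33
248 = 7*33 + 17
33 = 1*17 + 16
17 = 1*16 + 1
16 = 16*1 + 0  (stop)
So -17740/4497 = [-4; 18, 7, 1, 1, 16].

[-4; 18, 7, 1, 1, 16]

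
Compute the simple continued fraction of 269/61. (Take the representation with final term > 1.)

269 = 4×61 + 25
61 = 2×25 + 11
25 = 2×11 + 3
11 = 3×3 + 2
3 = 1×2 + 1
2 = 2×1 + 0  (stop)
So 269/61 = [4; 2, 2, 3, 1, 2].

[4; 2, 2, 3, 1, 2]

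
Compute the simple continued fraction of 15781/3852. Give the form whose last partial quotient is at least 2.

[4; 10, 3, 17, 2, 3]

15781 = 4×3852 + 373
3852 = 10×373 + 122
373 = 3×122 + 7
122 = 17×7 + 3
7 = 2×3 + 1
3 = 3×1 + 0  (stop)
So 15781/3852 = [4; 10, 3, 17, 2, 3].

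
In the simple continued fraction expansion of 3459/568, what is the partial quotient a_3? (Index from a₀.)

3

3459 = 6·568 + 51   →  a_0 = 6
568 = 11·51 + 7   →  a_1 = 11
51 = 7·7 + 2   →  a_2 = 7
7 = 3·2 + 1   →  a_3 = 3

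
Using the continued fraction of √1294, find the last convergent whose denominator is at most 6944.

√1294 = [35; 1, 34, 1, 70, …] (period length 4).
Convergents:
  p_0/q_0 = 35/1
  p_1/q_1 = 36/1
  p_2/q_2 = 1259/35
  p_3/q_3 = 1295/36
  p_4/q_4 = 91909/2555
  p_5/q_5 = 93204/2591
  p_6/q_6 = 3260845/90649
q_5 = 2591 ≤ 6944 < 90649 = q_6, so the answer is 93204/2591.

93204/2591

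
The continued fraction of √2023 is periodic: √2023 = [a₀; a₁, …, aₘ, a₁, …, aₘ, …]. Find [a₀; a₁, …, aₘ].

a₀ = ⌊√2023⌋ = 44.
With m₀=0, d₀=1 and mₖ₊₁ = dₖaₖ − mₖ, dₖ₊₁ = (n − mₖ₊₁²)/dₖ, aₖ₊₁ = ⌊(a₀+mₖ₊₁)/dₖ₊₁⌋:
  k=1: m=44, d=87, a=1
  k=2: m=43, d=2, a=43
  k=3: m=43, d=87, a=1
  k=4: m=44, d=1, a=88
d=1 and a=2a₀=88 at k=4, so the next step gives (m, d) = (44, 87) again — its k=1 value — and the period has length 4.

[44; 1, 43, 1, 88]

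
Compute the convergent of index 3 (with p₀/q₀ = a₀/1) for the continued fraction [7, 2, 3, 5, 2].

Using pₖ = aₖpₖ₋₁ + pₖ₋₂, qₖ = aₖqₖ₋₁ + qₖ₋₂ (with p₋₁=1, p₋₂=0, q₋₁=0, q₋₂=1):
  k=0: a=7, p=7, q=1
  k=1: a=2, p=15, q=2
  k=2: a=3, p=52, q=7
  k=3: a=5, p=275, q=37

275/37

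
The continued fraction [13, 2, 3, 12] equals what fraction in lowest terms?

Fold from the inside: start with 12/1.
  3 + 1/12 = 37/12
  2 + 12/37 = 86/37
  13 + 37/86 = 1155/86

1155/86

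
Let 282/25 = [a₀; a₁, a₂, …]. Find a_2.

282 = 11·25 + 7   →  a_0 = 11
25 = 3·7 + 4   →  a_1 = 3
7 = 1·4 + 3   →  a_2 = 1

1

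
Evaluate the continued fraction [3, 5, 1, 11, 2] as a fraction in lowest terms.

469/148

Using pₖ = aₖpₖ₋₁ + pₖ₋₂ and qₖ = aₖqₖ₋₁ + qₖ₋₂:
  k=0: a=3, p=3, q=1
  k=1: a=5, p=16, q=5
  k=2: a=1, p=19, q=6
  k=3: a=11, p=225, q=71
  k=4: a=2, p=469, q=148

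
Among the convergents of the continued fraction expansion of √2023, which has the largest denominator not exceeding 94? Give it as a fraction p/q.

2024/45

√2023 = [44; 1, 43, 1, 88, …] (period length 4).
Convergents:
  p_0/q_0 = 44/1
  p_1/q_1 = 45/1
  p_2/q_2 = 1979/44
  p_3/q_3 = 2024/45
  p_4/q_4 = 180091/4004
q_3 = 45 ≤ 94 < 4004 = q_4, so the answer is 2024/45.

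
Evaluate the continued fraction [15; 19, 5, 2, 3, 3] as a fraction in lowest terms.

36095/2398

Using pₖ = aₖpₖ₋₁ + pₖ₋₂ and qₖ = aₖqₖ₋₁ + qₖ₋₂:
  k=0: a=15, p=15, q=1
  k=1: a=19, p=286, q=19
  k=2: a=5, p=1445, q=96
  k=3: a=2, p=3176, q=211
  k=4: a=3, p=10973, q=729
  k=5: a=3, p=36095, q=2398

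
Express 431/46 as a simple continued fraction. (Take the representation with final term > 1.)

[9; 2, 1, 2, 2, 2]

431 = 9×46 + 17
46 = 2×17 + 12
17 = 1×12 + 5
12 = 2×5 + 2
5 = 2×2 + 1
2 = 2×1 + 0  (stop)
So 431/46 = [9; 2, 1, 2, 2, 2].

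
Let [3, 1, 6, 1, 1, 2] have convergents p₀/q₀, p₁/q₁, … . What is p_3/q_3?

Using pₖ = aₖpₖ₋₁ + pₖ₋₂, qₖ = aₖqₖ₋₁ + qₖ₋₂ (with p₋₁=1, p₋₂=0, q₋₁=0, q₋₂=1):
  k=0: a=3, p=3, q=1
  k=1: a=1, p=4, q=1
  k=2: a=6, p=27, q=7
  k=3: a=1, p=31, q=8

31/8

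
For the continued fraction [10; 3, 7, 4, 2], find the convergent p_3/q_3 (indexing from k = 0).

Using pₖ = aₖpₖ₋₁ + pₖ₋₂, qₖ = aₖqₖ₋₁ + qₖ₋₂ (with p₋₁=1, p₋₂=0, q₋₁=0, q₋₂=1):
  k=0: a=10, p=10, q=1
  k=1: a=3, p=31, q=3
  k=2: a=7, p=227, q=22
  k=3: a=4, p=939, q=91

939/91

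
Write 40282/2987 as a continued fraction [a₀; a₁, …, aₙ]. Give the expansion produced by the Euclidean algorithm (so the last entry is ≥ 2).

40282 = 13*2987 + 1451
2987 = 2*1451 + 85
1451 = 17*85 + 6
85 = 14*6 + 1
6 = 6*1 + 0  (stop)
So 40282/2987 = [13; 2, 17, 14, 6].

[13; 2, 17, 14, 6]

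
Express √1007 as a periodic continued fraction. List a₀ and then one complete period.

[31; 1, 2, 1, 2, 1, 62]

a₀ = ⌊√1007⌋ = 31.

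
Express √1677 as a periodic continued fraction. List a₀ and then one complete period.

[40; 1, 19, 2, 19, 1, 80]

a₀ = ⌊√1677⌋ = 40.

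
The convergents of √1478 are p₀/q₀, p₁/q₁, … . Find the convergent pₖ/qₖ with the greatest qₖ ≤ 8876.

√1478 = [38; 2, 4, 38, 4, 2, 76, …] (period length 6).
Convergents:
  p_0/q_0 = 38/1
  p_1/q_1 = 77/2
  p_2/q_2 = 346/9
  p_3/q_3 = 13225/344
  p_4/q_4 = 53246/1385
  p_5/q_5 = 119717/3114
  p_6/q_6 = 9151738/238049
q_5 = 3114 ≤ 8876 < 238049 = q_6, so the answer is 119717/3114.

119717/3114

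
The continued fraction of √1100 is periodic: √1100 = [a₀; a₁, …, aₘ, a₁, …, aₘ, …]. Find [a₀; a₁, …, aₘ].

[33; 6, 66]

a₀ = ⌊√1100⌋ = 33.
With m₀=0, d₀=1 and mₖ₊₁ = dₖaₖ − mₖ, dₖ₊₁ = (n − mₖ₊₁²)/dₖ, aₖ₊₁ = ⌊(a₀+mₖ₊₁)/dₖ₊₁⌋:
  k=1: m=33, d=11, a=6
  k=2: m=33, d=1, a=66
d=1 and a=2a₀=66 at k=2, so the next step gives (m, d) = (33, 11) again — its k=1 value — and the period has length 2.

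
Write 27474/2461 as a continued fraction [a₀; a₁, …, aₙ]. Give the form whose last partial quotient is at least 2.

27474 = 11*2461 + 403
2461 = 6*403 + 43
403 = 9*43 + 16
43 = 2*16 + 11
16 = 1*11 + 5
11 = 2*5 + 1
5 = 5*1 + 0  (stop)
So 27474/2461 = [11; 6, 9, 2, 1, 2, 5].

[11; 6, 9, 2, 1, 2, 5]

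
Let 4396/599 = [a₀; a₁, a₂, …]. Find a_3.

19

4396 = 7·599 + 203   →  a_0 = 7
599 = 2·203 + 193   →  a_1 = 2
203 = 1·193 + 10   →  a_2 = 1
193 = 19·10 + 3   →  a_3 = 19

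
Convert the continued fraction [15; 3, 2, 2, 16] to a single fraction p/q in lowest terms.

4267/279

Fold from the inside: start with 16/1.
  2 + 1/16 = 33/16
  2 + 16/33 = 82/33
  3 + 33/82 = 279/82
  15 + 82/279 = 4267/279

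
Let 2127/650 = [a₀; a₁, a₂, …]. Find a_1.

2127 = 3·650 + 177   →  a_0 = 3
650 = 3·177 + 119   →  a_1 = 3

3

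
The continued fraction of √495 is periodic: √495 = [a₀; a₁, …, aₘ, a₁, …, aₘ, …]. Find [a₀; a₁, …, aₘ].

[22; 4, 44]

a₀ = ⌊√495⌋ = 22.
With m₀=0, d₀=1 and mₖ₊₁ = dₖaₖ − mₖ, dₖ₊₁ = (n − mₖ₊₁²)/dₖ, aₖ₊₁ = ⌊(a₀+mₖ₊₁)/dₖ₊₁⌋:
  k=1: m=22, d=11, a=4
  k=2: m=22, d=1, a=44
d=1 and a=2a₀=44 at k=2, so the next step gives (m, d) = (22, 11) again — its k=1 value — and the period has length 2.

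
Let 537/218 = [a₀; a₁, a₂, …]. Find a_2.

537 = 2·218 + 101   →  a_0 = 2
218 = 2·101 + 16   →  a_1 = 2
101 = 6·16 + 5   →  a_2 = 6

6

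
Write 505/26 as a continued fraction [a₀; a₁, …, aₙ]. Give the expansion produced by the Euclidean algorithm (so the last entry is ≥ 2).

[19; 2, 2, 1, 3]

505 = 19·26 + 11
26 = 2·11 + 4
11 = 2·4 + 3
4 = 1·3 + 1
3 = 3·1 + 0  (stop)
So 505/26 = [19; 2, 2, 1, 3].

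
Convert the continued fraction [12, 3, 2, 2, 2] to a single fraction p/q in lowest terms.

504/41

Using pₖ = aₖpₖ₋₁ + pₖ₋₂ and qₖ = aₖqₖ₋₁ + qₖ₋₂:
  k=0: a=12, p=12, q=1
  k=1: a=3, p=37, q=3
  k=2: a=2, p=86, q=7
  k=3: a=2, p=209, q=17
  k=4: a=2, p=504, q=41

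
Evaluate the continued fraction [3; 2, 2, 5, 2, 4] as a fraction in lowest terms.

Fold from the inside: start with 4/1.
  2 + 1/4 = 9/4
  5 + 4/9 = 49/9
  2 + 9/49 = 107/49
  2 + 49/107 = 263/107
  3 + 107/263 = 896/263

896/263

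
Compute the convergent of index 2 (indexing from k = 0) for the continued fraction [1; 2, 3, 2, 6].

Using pₖ = aₖpₖ₋₁ + pₖ₋₂, qₖ = aₖqₖ₋₁ + qₖ₋₂ (with p₋₁=1, p₋₂=0, q₋₁=0, q₋₂=1):
  k=0: a=1, p=1, q=1
  k=1: a=2, p=3, q=2
  k=2: a=3, p=10, q=7

10/7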